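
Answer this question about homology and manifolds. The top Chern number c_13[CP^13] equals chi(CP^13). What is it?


For any closed oriented manifold, <e(TM),[M]> = chi(M).
chi(CP^13) = 13+1 = 14

14


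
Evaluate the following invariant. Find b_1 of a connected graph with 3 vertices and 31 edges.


For a connected graph: rank(pi_1) = b_1 = E - V + 1 = 1 - chi.
chi = V - E = 3 - 31 = -28.
rank = 1 - (-28) = 31 - 3 + 1 = 29

29


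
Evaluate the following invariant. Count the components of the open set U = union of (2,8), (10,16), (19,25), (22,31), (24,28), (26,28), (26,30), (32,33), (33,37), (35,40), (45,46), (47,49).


Sort and merge overlapping open intervals.
Merged: (2,8), (10,16), (19,31), (32,33), (33,40), (45,46), (47,49).
Number of components = 7

7


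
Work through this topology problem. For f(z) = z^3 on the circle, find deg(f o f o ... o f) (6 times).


deg(f) = 3. Degree is multiplicative: deg(f^6) = (deg f)^6.
deg(f^6) = (3)^6 = 729

729


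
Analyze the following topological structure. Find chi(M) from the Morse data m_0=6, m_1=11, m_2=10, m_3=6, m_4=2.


Morse theory: chi(M) = sum_k (-1)^k m_k where m_k = #(index-k critical points).
= (6) + (-11) + (10) + (-6) + (2) = 1

1


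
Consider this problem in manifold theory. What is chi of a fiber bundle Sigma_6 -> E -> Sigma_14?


For a fiber bundle F -> E -> B (with CW structure): chi(E) = chi(B) * chi(F).
chi(Sigma_14) = -26, chi(Sigma_6) = -10.
chi(E) = (-26) * (-10) = 260

260


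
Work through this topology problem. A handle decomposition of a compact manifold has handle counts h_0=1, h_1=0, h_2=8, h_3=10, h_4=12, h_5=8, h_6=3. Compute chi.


Handles of index k contribute (-1)^k to chi (same as CW cells).
chi = (1) + (0) + (8) + (-10) + (12) + (-8) + (3) = 6

6


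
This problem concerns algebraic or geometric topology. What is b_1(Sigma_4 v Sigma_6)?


For a wedge: H_1(A v B) = H_1(A) + H_1(B).
b_1(Sigma_4) = 8, b_1(Sigma_6) = 12.
b_1 = 8 + 12 = 20

20


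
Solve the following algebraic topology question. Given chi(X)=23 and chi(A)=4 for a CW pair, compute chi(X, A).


Relative Euler characteristic: chi(X, A) = chi(X) - chi(A).
= 23 - (4) = 19

19


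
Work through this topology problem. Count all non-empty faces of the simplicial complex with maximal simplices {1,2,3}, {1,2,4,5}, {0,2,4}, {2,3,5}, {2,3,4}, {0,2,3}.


Each maximal simplex on m vertices has 2^m - 1 nonempty faces.
Take the union (dedupe shared faces).
Total distinct faces = 29

29


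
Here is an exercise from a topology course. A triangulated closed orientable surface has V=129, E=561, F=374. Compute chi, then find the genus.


chi = V - E + F = 129 - 561 + 374 = -58
For orientable closed surface: chi = 2 - 2g, so g = (2 - chi)/2.
g = (2 - (-58)) / 2 = 60 / 2 = 30

30


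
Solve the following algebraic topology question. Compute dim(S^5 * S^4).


Join of spheres: S^m * S^n = S^{m+n+1}.
dim = 5 + 4 + 1 = 10

10


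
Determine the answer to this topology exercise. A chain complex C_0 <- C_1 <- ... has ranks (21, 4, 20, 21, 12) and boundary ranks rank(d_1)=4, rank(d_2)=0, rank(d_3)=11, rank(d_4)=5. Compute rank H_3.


rank H_k = rank(ker d_k) - rank(im d_{k+1}).
rank(ker d_3) = rank(C_3) - rank(d_3) = 21 - 11 = 10.
rank(im d_{3+1}) = 5.
rank H_3 = 10 - 5 = 5

5


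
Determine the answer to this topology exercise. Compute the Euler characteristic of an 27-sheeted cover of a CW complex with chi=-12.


For a finite covering: chi(E) = (number of sheets) * chi(B).
chi(E) = 27 * (-12) = -324

-324


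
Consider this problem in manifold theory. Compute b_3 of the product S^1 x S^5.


Each S^d has Poincare polynomial 1 + t^d.
The product S^1 x S^5 has Poincare polynomial prod(1+t^d_i).
Expanding: b_0=1, b_1=1, b_5=1, b_6=1.
b_3 = 0

0


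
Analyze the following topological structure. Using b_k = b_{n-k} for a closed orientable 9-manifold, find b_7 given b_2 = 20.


Poincare duality for closed orientable n-manifolds: b_k = b_{n-k}.
Here n = 9, so b_7 = b_2 = 20

20


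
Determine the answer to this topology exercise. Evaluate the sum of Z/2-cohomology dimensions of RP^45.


H^k(RP^45; Z/2) = Z/2 for each 0 <= k <= 45.
Total dimension = 45 + 1 = 46

46


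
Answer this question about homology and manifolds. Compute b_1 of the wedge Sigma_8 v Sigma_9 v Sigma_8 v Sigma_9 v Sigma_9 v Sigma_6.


For a wedge X v Y: reduced H_k(X v Y) = H_k(X) + H_k(Y).
Each Sigma_g contributes b_1 = 2g.
b_1 = 16 + 18 + 16 + 18 + 18 + 12 = 98

98


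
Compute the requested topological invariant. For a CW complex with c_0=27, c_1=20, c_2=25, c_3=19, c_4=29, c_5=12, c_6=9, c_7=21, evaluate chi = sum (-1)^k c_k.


chi = sum_k (-1)^k c_k.
= (-1)^0*27 + (-1)^1*20 + (-1)^2*25 + (-1)^3*19 + (-1)^4*29 + (-1)^5*12 + (-1)^6*9 + (-1)^7*21
= (27) + (-20) + (25) + (-19) + (29) + (-12) + (9) + (-21)
= 18

18


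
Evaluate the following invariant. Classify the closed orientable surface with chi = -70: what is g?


chi = 2 - 2g for closed orientable surfaces.
-70 = 2 - 2g
2g = 2 - (-70) = 72
g = 36

36


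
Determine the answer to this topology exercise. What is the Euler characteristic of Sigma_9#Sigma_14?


chi(Sigma_9) = 2 - 2*9 = -16
chi(Sigma_14) = 2 - 2*14 = -26
For surfaces: chi(A#B) = chi(A) + chi(B) - 2.
chi = -16 + -26 - 2 = -44

-44


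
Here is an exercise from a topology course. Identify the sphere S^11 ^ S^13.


S^m ^ S^n = S^{m+n}.
k = 11 + 13 = 24

24


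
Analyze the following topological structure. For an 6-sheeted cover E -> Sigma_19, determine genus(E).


For an n-sheeted cover: chi(E) = n * chi(B).
chi(Sigma_19) = 2 - 2*19 = -36.
chi(E) = 6 * (-36) = -216.
genus(E) = (2 - chi(E))/2 = (2 - (-216))/2 = 218/2 = 109

109


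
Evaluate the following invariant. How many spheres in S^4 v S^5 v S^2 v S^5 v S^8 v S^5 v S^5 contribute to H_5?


For a wedge of spheres, H_k (k>0) is free on one generator per sphere of dimension k.
Spheres of dimension 5: count = 4.
b_5 = 4

4


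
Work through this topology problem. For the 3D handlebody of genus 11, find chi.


A genus-g handlebody deformation retracts to a wedge of g circles.
chi(vee_g S^1) = 1 - g.
chi(H_11) = 1 - 11 = -10

-10


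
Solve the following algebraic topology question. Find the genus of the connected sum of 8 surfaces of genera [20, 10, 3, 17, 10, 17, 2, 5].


Genus is additive under connected sum of orientable surfaces.
g = 20 + 10 + 3 + 17 + 10 + 17 + 2 + 5 = 84

84


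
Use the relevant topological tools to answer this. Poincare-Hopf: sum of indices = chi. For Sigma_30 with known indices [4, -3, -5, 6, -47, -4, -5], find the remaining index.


Poincare-Hopf: sum of indices = chi(M).
chi(Sigma_30) = 2 - 2*30 = -58.
Sum of known indices = -54.
x = chi - (sum known) = -58 - (-54) = -4

-4


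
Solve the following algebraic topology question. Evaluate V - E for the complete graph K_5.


K_5: V = 5, E = C(5,2) = 10.
chi = V - E = 5 - 10 = -5

-5


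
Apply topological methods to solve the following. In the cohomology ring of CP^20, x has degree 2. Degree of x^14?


|x| = 2 in H^*(CP^n).
|x^14| = 14 * |x| = 14 * 2 = 28

28


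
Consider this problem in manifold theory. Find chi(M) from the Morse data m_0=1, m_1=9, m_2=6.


Morse theory: chi(M) = sum_k (-1)^k m_k where m_k = #(index-k critical points).
= (1) + (-9) + (6) = -2

-2


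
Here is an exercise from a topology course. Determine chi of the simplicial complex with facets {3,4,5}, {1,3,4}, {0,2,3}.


Enumerate all faces; f-vector: f_0=6, f_1=8, f_2=3.
chi = sum (-1)^k f_k = 1

1


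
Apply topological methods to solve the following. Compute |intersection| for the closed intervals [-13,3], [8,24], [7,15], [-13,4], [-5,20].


Intersection = [max(a_i), min(b_i)] = [8, 3].
Since 8 > 3, the intersection is empty.
Length = 0

0


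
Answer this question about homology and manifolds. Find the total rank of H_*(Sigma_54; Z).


For Sigma_54: b_0 = 1, b_1 = 2g = 108, b_2 = 1.
Total = 1 + 108 + 1 = 110

110


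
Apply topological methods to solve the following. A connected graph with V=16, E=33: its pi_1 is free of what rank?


For a connected graph: rank(pi_1) = b_1 = E - V + 1 = 1 - chi.
chi = V - E = 16 - 33 = -17.
rank = 1 - (-17) = 33 - 16 + 1 = 18

18


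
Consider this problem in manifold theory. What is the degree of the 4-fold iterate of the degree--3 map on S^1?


deg(f) = -3. Degree is multiplicative: deg(f^4) = (deg f)^4.
deg(f^4) = (-3)^4 = 81

81


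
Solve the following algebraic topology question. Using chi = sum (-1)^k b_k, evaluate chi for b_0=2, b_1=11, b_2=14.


chi = sum_k (-1)^k b_k.
= (2) + (-11) + (14)
= 5

5


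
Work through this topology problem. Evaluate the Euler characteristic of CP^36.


CP^36 has one cell in each even dimension 0, 2, ..., 2*36 (36+1 cells total).
All cells are even-dimensional, so chi = number of cells.
chi = 36 + 1 = 37

37


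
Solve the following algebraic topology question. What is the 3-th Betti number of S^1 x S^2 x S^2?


Each S^d has Poincare polynomial 1 + t^d.
The product S^1 x S^2 x S^2 has Poincare polynomial prod(1+t^d_i).
Expanding: b_0=1, b_1=1, b_2=2, b_3=2, b_4=1, b_5=1.
b_3 = 2

2


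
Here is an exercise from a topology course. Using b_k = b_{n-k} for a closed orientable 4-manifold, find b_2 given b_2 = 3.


Poincare duality for closed orientable n-manifolds: b_k = b_{n-k}.
Here n = 4, so b_2 = b_2 = 3

3


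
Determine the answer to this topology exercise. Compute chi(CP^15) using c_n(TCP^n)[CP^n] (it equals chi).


For any closed oriented manifold, <e(TM),[M]> = chi(M).
chi(CP^15) = 15+1 = 16

16


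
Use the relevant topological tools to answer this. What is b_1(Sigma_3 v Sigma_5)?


For a wedge: H_1(A v B) = H_1(A) + H_1(B).
b_1(Sigma_3) = 6, b_1(Sigma_5) = 10.
b_1 = 6 + 10 = 16

16


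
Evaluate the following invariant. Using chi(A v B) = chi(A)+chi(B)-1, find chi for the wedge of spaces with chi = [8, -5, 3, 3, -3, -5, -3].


chi(A v B) = chi(A) + chi(B) - 1 (one point identified).
For 7 spaces: chi = (sum chi_i) - (7 - 1).
sum = -2; chi = -2 - 6 = -8

-8


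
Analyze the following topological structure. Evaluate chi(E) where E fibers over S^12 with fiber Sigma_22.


chi(S^12) = 2 (n even), chi(Sigma_22) = 2 - 2*22 = -42.
chi(E) = 2 * (-42) = -84

-84


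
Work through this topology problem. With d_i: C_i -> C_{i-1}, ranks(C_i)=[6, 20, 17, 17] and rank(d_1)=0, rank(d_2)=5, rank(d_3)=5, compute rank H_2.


rank H_k = rank(ker d_k) - rank(im d_{k+1}).
rank(ker d_2) = rank(C_2) - rank(d_2) = 17 - 5 = 12.
rank(im d_{2+1}) = 5.
rank H_2 = 12 - 5 = 7

7


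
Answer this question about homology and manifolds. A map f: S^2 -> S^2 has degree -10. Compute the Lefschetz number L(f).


On S^2: L(f) = tr(f_0*) + (-1)^2 tr(f_2*) = 1 + (-1)^2 * deg(f).
L(f) = 1 + (-1)^2 * -10 = 1 + -10 = -9

-9


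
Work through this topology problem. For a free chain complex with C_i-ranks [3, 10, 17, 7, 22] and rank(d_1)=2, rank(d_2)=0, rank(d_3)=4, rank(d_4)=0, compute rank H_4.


rank H_k = rank(ker d_k) - rank(im d_{k+1}).
rank(ker d_4) = rank(C_4) - rank(d_4) = 22 - 0 = 22.
rank(im d_{4+1}) = 0.
rank H_4 = 22 - 0 = 22

22


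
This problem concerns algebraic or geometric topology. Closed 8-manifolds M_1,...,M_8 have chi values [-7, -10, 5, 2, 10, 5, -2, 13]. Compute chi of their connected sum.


For n-manifolds: chi(A#B) = chi(A) + chi(B) - chi(S^8).
chi(S^8) = 1 + (-1)^8 = 2.
chi(#) = (sum chi_i) - (8-1)*chi(S^8) = 16 - 7*2 = 2

2


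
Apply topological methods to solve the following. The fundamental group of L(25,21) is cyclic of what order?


pi_1(L(p,q)) = Z/pZ for any q coprime to p.
|pi_1(L(25,21))| = 25

25


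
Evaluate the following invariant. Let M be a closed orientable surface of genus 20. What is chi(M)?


For a closed orientable surface of genus g: chi = 2 - 2g.
Here g = 20.
chi = 2 - 2*20 = 2 - 40 = -38

-38


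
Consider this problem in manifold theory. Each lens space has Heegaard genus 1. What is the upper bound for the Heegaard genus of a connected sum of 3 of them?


Heegaard genus satisfies g(A#B) <= g(A) + g(B).
Each lens space has g = 1.
Upper bound: 3 * 1 = 3

3


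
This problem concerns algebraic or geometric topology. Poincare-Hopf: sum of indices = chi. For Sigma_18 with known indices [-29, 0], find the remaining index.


Poincare-Hopf: sum of indices = chi(M).
chi(Sigma_18) = 2 - 2*18 = -34.
Sum of known indices = -29.
x = chi - (sum known) = -34 - (-29) = -5

-5


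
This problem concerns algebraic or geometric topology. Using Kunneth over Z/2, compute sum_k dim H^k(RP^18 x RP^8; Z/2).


dim H^*(RP^n; Z/2) = n+1 (one Z/2 in each degree 0..n).
Total Betti number is multiplicative.
Total = (18+1) * (8+1) = 19 * 9 = 171

171


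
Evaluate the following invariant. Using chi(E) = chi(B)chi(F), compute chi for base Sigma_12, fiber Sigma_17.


For a fiber bundle F -> E -> B (with CW structure): chi(E) = chi(B) * chi(F).
chi(Sigma_12) = -22, chi(Sigma_17) = -32.
chi(E) = (-22) * (-32) = 704

704


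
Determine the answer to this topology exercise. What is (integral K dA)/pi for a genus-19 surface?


Gauss-Bonnet: integral K dA = 2*pi*chi(M).
chi(Sigma_19) = 2 - 2*19 = -36.
(integral K dA)/pi = 2*chi = 2*(-36) = -72

-72


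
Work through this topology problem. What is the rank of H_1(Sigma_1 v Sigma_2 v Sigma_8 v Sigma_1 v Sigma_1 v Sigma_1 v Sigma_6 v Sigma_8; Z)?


For a wedge X v Y: reduced H_k(X v Y) = H_k(X) + H_k(Y).
Each Sigma_g contributes b_1 = 2g.
b_1 = 2 + 4 + 16 + 2 + 2 + 2 + 12 + 16 = 56

56


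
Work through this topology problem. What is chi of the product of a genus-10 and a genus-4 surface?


chi(Sigma_10) = 2 - 2*10 = -18
chi(Sigma_4) = 2 - 2*4 = -6
chi(product) = (-18) * (-6) = 108

108


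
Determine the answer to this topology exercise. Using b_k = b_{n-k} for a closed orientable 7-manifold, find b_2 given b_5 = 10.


Poincare duality for closed orientable n-manifolds: b_k = b_{n-k}.
Here n = 7, so b_2 = b_5 = 10

10


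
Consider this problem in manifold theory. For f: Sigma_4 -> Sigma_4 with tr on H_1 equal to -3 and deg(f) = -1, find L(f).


L(f) = tr(f_0*) - tr(f_1*) + tr(f_2*).
= 1 - (-3) + (-1)
= 3

3


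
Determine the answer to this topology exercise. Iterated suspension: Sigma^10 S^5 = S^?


Each suspension raises dimension by 1: Sigma S^n = S^{n+1}.
Sigma^10 S^5 = S^{5+10} = S^15

15


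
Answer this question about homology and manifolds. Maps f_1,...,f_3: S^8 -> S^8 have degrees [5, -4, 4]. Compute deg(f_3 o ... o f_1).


Degree is multiplicative: deg(composition) = product of degrees.
= (5) * (-4) * (4) = -80

-80


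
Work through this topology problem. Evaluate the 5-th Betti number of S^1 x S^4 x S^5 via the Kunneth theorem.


Each S^d has Poincare polynomial 1 + t^d.
The product S^1 x S^4 x S^5 has Poincare polynomial prod(1+t^d_i).
Expanding: b_0=1, b_1=1, b_4=1, b_5=2, b_6=1, b_9=1, b_10=1.
b_5 = 2

2


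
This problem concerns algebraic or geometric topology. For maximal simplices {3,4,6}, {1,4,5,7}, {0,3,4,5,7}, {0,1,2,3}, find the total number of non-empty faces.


Each maximal simplex on m vertices has 2^m - 1 nonempty faces.
Take the union (dedupe shared faces).
Total distinct faces = 54

54


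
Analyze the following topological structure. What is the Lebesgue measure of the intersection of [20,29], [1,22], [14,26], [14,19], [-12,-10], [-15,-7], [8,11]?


Intersection = [max(a_i), min(b_i)] = [20, -10].
Since 20 > -10, the intersection is empty.
Length = 0

0


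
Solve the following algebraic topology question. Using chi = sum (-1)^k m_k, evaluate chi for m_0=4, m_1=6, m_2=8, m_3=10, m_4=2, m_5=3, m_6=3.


Morse theory: chi(M) = sum_k (-1)^k m_k where m_k = #(index-k critical points).
= (4) + (-6) + (8) + (-10) + (2) + (-3) + (3) = -2

-2


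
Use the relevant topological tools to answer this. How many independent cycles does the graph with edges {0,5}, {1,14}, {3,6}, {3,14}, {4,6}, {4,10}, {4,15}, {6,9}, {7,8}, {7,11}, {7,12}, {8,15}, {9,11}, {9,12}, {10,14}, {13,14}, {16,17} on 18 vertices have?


b_1 = E - V + (number of components).
E = 17, V = 18, components = 4.
b_1 = 17 - 18 + 4 = 3

3


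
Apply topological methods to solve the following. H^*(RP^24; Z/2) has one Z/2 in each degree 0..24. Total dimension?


H^k(RP^24; Z/2) = Z/2 for each 0 <= k <= 24.
Total dimension = 24 + 1 = 25

25


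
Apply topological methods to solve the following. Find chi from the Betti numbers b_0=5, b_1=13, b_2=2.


chi = sum_k (-1)^k b_k.
= (5) + (-13) + (2)
= -6

-6


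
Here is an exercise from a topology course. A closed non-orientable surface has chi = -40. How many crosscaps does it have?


chi = 2 - k for closed non-orientable surfaces with k crosscaps.
-40 = 2 - k
k = 2 - (-40) = 42

42


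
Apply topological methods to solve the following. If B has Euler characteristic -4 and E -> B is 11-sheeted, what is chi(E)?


For a finite covering: chi(E) = (number of sheets) * chi(B).
chi(E) = 11 * (-4) = -44

-44


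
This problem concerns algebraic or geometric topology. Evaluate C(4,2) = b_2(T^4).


By the Kunneth formula, b_k(T^n) = C(n,k).
b_2(T^4) = C(4,2).
C(4,2) = 4!/(2!*2!) = 6

6


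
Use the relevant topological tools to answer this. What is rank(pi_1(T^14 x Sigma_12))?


pi_1(A x B) = pi_1(A) x pi_1(B); rank of abelianization = b_1.
b_1(T^14) = 14, b_1(Sigma_12) = 2*12 = 24.
b_1(product) = 14 + 24 = 38

38


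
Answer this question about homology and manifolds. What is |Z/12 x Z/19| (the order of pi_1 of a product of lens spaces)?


pi_1(X x Y) = pi_1(X) x pi_1(Y).
pi_1(L(12,1)) = Z/12, pi_1(L(19,1)) = Z/19.
|Z/12 x Z/19| = 12 * 19 = 228

228


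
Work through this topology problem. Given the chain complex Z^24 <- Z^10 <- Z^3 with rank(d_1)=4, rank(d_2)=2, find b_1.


rank H_k = rank(ker d_k) - rank(im d_{k+1}).
rank(ker d_1) = rank(C_1) - rank(d_1) = 10 - 4 = 6.
rank(im d_{1+1}) = 2.
rank H_1 = 6 - 2 = 4

4


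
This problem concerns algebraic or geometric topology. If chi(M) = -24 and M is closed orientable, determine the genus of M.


chi = 2 - 2g for closed orientable surfaces.
-24 = 2 - 2g
2g = 2 - (-24) = 26
g = 13

13


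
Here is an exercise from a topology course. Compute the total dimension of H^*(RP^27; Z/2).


H^k(RP^27; Z/2) = Z/2 for each 0 <= k <= 27.
Total dimension = 27 + 1 = 28

28


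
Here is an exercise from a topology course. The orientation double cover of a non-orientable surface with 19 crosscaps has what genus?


chi(N_19) = 2 - 19 = -17.
Double cover: chi(Sigma_g) = 2 * chi(N_19) = 2*(-17) = -34.
2 - 2g = -34, so g = (2 - (-34))/2 = 36/2 = 18

18


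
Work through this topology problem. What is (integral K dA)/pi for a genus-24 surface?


Gauss-Bonnet: integral K dA = 2*pi*chi(M).
chi(Sigma_24) = 2 - 2*24 = -46.
(integral K dA)/pi = 2*chi = 2*(-46) = -92

-92


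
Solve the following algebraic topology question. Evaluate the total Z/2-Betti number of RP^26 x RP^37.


dim H^*(RP^n; Z/2) = n+1 (one Z/2 in each degree 0..n).
Total Betti number is multiplicative.
Total = (26+1) * (37+1) = 27 * 38 = 1026

1026


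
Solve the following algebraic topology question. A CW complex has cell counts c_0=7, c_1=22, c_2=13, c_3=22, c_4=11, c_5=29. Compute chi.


chi = sum_k (-1)^k c_k.
= (-1)^0*7 + (-1)^1*22 + (-1)^2*13 + (-1)^3*22 + (-1)^4*11 + (-1)^5*29
= (7) + (-22) + (13) + (-22) + (11) + (-29)
= -42

-42


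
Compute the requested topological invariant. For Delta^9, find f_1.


Delta^9 has 9+1 vertices. A 1-face is a choice of 1+1 vertices.
f_1 = C(9+1, 1+1) = C(10,2) = 45

45


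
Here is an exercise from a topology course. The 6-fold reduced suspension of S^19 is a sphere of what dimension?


Each suspension raises dimension by 1: Sigma S^n = S^{n+1}.
Sigma^6 S^19 = S^{19+6} = S^25

25


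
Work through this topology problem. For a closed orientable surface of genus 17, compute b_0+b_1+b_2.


For Sigma_17: b_0 = 1, b_1 = 2g = 34, b_2 = 1.
Total = 1 + 34 + 1 = 36

36


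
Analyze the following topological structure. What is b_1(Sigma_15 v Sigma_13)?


For a wedge: H_1(A v B) = H_1(A) + H_1(B).
b_1(Sigma_15) = 30, b_1(Sigma_13) = 26.
b_1 = 30 + 26 = 56

56


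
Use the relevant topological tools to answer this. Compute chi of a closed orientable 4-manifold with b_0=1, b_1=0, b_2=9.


By Poincare duality b_k = b_{4-k}, so full Betti numbers: b_0=1, b_1=0, b_2=9, b_3=0, b_4=1.
chi = sum (-1)^k b_k = 11

11


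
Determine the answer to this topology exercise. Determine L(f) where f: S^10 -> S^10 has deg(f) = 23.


On S^10: L(f) = tr(f_0*) + (-1)^10 tr(f_10*) = 1 + (-1)^10 * deg(f).
L(f) = 1 + (-1)^10 * 23 = 1 + 23 = 24

24


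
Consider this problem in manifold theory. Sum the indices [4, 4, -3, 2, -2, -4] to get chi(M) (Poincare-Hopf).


Poincare-Hopf: chi(M) = sum of indices of zeros.
chi = (4) + (4) + (-3) + (2) + (-2) + (-4) = 1

1


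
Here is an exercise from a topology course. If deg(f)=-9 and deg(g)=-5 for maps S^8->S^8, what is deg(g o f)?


Degree is multiplicative under composition: deg(g o f) = deg(g) * deg(f).
= -5 * -9 = 45

45


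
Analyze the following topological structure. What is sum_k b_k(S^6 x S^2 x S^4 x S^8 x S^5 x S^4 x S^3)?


Total Betti number is multiplicative under products.
Each S^d (d>=1) has total Betti number 2.
There are 7 sphere factors.
Total = 2^7 = 128

128


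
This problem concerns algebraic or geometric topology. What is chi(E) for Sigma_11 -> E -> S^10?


chi(S^10) = 2 (n even), chi(Sigma_11) = 2 - 2*11 = -20.
chi(E) = 2 * (-20) = -40

-40


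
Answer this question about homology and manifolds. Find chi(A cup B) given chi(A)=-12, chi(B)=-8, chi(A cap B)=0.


chi(A cup B) = chi(A) + chi(B) - chi(A cap B)
= -12 + (-8) - (0)
= -20

-20


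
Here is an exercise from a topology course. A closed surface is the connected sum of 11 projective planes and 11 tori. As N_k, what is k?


Since a >= 1, the sum is non-orientable; each T^2 can be replaced by RP^2 # RP^2 (since T^2#RP^2 = 3RP^2).
Total crosscaps k = 11 + 2*11 = 33.
Check via chi: chi = 11*1 + 11*0 - (11+11-1)*2 = -31 = 2 - k = -31. Consistent.

33


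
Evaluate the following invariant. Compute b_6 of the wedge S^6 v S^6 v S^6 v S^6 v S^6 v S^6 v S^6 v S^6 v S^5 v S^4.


For a wedge of spheres, H_k (k>0) is free on one generator per sphere of dimension k.
Spheres of dimension 6: count = 8.
b_6 = 8

8


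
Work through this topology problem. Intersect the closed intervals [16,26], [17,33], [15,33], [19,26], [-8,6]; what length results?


Intersection = [max(a_i), min(b_i)] = [19, 6].
Since 19 > 6, the intersection is empty.
Length = 0

0


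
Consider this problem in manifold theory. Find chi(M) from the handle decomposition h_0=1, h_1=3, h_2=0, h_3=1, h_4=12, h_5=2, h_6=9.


Handles of index k contribute (-1)^k to chi (same as CW cells).
chi = (1) + (-3) + (0) + (-1) + (12) + (-2) + (9) = 16

16


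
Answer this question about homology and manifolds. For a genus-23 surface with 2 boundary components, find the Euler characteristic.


For a compact orientable surface with genus g and b boundary components: chi = 2 - 2g - b.
chi = 2 - 2*23 - 2 = 2 - 46 - 2 = -46

-46


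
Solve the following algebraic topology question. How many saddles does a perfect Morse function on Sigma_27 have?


A perfect Morse function has m_k = b_k.
For Sigma_27: b_0=1, b_1=2g=54, b_2=1.
Saddles m_1 = 2g = 54

54


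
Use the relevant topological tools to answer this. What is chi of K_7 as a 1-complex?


K_7: V = 7, E = C(7,2) = 21.
chi = V - E = 7 - 21 = -14

-14


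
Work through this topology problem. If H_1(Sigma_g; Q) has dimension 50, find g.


For a closed orientable surface: b_1 = 2g.
50 = 2g
g = 50 / 2 = 25

25


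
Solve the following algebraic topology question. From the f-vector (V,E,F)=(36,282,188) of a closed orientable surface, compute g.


chi = V - E + F = 36 - 282 + 188 = -58
For orientable closed surface: chi = 2 - 2g, so g = (2 - chi)/2.
g = (2 - (-58)) / 2 = 60 / 2 = 30

30


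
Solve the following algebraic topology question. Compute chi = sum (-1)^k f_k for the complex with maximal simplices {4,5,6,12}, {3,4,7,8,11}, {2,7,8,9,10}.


Enumerate all faces; f-vector: f_0=11, f_1=25, f_2=24, f_3=11, f_4=2.
chi = sum (-1)^k f_k = 1

1


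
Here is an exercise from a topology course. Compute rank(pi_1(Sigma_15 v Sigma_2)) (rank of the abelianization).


For a wedge: H_1(A v B) = H_1(A) + H_1(B).
b_1(Sigma_15) = 30, b_1(Sigma_2) = 4.
b_1 = 30 + 4 = 34

34


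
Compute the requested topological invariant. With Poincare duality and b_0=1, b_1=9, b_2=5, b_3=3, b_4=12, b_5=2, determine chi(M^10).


By Poincare duality b_k = b_{10-k}, so full Betti numbers: b_0=1, b_1=9, b_2=5, b_3=3, b_4=12, b_5=2, b_6=12, b_7=3, b_8=5, b_9=9, b_10=1.
chi = sum (-1)^k b_k = 10

10


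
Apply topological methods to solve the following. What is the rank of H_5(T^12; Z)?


By the Kunneth formula, b_k(T^n) = C(n,k).
b_5(T^12) = C(12,5).
C(12,5) = 12!/(5!*7!) = 792

792


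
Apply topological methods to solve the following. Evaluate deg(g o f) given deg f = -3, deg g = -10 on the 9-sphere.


Degree is multiplicative under composition: deg(g o f) = deg(g) * deg(f).
= -10 * -3 = 30

30


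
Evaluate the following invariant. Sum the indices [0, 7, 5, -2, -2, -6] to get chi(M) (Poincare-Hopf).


Poincare-Hopf: chi(M) = sum of indices of zeros.
chi = (0) + (7) + (5) + (-2) + (-2) + (-6) = 2

2


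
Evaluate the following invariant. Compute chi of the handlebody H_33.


A genus-g handlebody deformation retracts to a wedge of g circles.
chi(vee_g S^1) = 1 - g.
chi(H_33) = 1 - 33 = -32

-32


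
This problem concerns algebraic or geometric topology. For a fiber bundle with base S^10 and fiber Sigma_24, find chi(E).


chi(S^10) = 2 (n even), chi(Sigma_24) = 2 - 2*24 = -46.
chi(E) = 2 * (-46) = -92

-92


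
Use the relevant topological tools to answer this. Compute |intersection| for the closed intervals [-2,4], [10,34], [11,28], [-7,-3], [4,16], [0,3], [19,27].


Intersection = [max(a_i), min(b_i)] = [19, -3].
Since 19 > -3, the intersection is empty.
Length = 0

0


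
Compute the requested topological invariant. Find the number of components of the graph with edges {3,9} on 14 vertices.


Run DFS/union-find over 14 vertices.
V = 14, E = 1.
Number of components = 13

13


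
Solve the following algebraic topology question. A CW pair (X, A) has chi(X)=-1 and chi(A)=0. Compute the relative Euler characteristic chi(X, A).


Relative Euler characteristic: chi(X, A) = chi(X) - chi(A).
= -1 - (0) = -1

-1


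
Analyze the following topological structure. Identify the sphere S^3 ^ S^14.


S^m ^ S^n = S^{m+n}.
k = 3 + 14 = 17

17


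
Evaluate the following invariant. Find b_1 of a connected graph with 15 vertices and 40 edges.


For a connected graph: rank(pi_1) = b_1 = E - V + 1 = 1 - chi.
chi = V - E = 15 - 40 = -25.
rank = 1 - (-25) = 40 - 15 + 1 = 26

26


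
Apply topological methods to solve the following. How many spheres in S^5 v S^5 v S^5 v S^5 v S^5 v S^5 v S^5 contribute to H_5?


For a wedge of spheres, H_k (k>0) is free on one generator per sphere of dimension k.
Spheres of dimension 5: count = 7.
b_5 = 7

7


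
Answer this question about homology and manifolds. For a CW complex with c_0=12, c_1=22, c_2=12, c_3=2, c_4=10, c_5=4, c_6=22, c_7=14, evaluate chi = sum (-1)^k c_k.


chi = sum_k (-1)^k c_k.
= (-1)^0*12 + (-1)^1*22 + (-1)^2*12 + (-1)^3*2 + (-1)^4*10 + (-1)^5*4 + (-1)^6*22 + (-1)^7*14
= (12) + (-22) + (12) + (-2) + (10) + (-4) + (22) + (-14)
= 14

14


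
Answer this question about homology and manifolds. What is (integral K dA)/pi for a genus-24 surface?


Gauss-Bonnet: integral K dA = 2*pi*chi(M).
chi(Sigma_24) = 2 - 2*24 = -46.
(integral K dA)/pi = 2*chi = 2*(-46) = -92

-92


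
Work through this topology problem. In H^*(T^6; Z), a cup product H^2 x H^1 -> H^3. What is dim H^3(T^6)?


Cup product: H^p x H^q -> H^{p+q}; here p+q = 2+1 = 3.
rank H^k(T^n) = C(n,k).
C(6,3) = 20

20


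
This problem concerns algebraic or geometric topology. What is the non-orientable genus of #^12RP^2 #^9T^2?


Since a >= 1, the sum is non-orientable; each T^2 can be replaced by RP^2 # RP^2 (since T^2#RP^2 = 3RP^2).
Total crosscaps k = 12 + 2*9 = 30.
Check via chi: chi = 12*1 + 9*0 - (12+9-1)*2 = -28 = 2 - k = -28. Consistent.

30


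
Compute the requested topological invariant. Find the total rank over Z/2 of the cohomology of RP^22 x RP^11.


dim H^*(RP^n; Z/2) = n+1 (one Z/2 in each degree 0..n).
Total Betti number is multiplicative.
Total = (22+1) * (11+1) = 23 * 12 = 276

276


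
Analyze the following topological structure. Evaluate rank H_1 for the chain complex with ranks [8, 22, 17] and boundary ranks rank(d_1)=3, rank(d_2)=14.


rank H_k = rank(ker d_k) - rank(im d_{k+1}).
rank(ker d_1) = rank(C_1) - rank(d_1) = 22 - 3 = 19.
rank(im d_{1+1}) = 14.
rank H_1 = 19 - 14 = 5

5


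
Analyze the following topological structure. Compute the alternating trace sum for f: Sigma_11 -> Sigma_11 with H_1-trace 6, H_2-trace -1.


L(f) = tr(f_0*) - tr(f_1*) + tr(f_2*).
= 1 - (6) + (-1)
= -6

-6


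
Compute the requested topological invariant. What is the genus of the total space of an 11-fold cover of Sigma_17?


For an n-sheeted cover: chi(E) = n * chi(B).
chi(Sigma_17) = 2 - 2*17 = -32.
chi(E) = 11 * (-32) = -352.
genus(E) = (2 - chi(E))/2 = (2 - (-352))/2 = 354/2 = 177

177


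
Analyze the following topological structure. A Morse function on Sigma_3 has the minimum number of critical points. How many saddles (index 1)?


A perfect Morse function has m_k = b_k.
For Sigma_3: b_0=1, b_1=2g=6, b_2=1.
Saddles m_1 = 2g = 6

6


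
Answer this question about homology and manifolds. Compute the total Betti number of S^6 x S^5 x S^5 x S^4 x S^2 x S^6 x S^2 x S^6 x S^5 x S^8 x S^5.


Total Betti number is multiplicative under products.
Each S^d (d>=1) has total Betti number 2.
There are 11 sphere factors.
Total = 2^11 = 2048

2048


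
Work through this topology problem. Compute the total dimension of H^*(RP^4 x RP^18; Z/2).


dim H^*(RP^n; Z/2) = n+1 (one Z/2 in each degree 0..n).
Total Betti number is multiplicative.
Total = (4+1) * (18+1) = 5 * 19 = 95

95


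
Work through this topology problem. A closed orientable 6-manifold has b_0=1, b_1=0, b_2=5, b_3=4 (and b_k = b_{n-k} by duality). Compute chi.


By Poincare duality b_k = b_{6-k}, so full Betti numbers: b_0=1, b_1=0, b_2=5, b_3=4, b_4=5, b_5=0, b_6=1.
chi = sum (-1)^k b_k = 8

8


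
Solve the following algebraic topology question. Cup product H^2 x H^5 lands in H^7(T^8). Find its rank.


Cup product: H^p x H^q -> H^{p+q}; here p+q = 2+5 = 7.
rank H^k(T^n) = C(n,k).
C(8,7) = 8

8


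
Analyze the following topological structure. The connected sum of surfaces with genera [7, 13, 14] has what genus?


Genus is additive under connected sum of orientable surfaces.
g = 7 + 13 + 14 = 34

34


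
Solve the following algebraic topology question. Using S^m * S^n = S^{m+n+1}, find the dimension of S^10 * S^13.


Join of spheres: S^m * S^n = S^{m+n+1}.
dim = 10 + 13 + 1 = 24

24


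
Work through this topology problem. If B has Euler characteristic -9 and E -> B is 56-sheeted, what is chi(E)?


For a finite covering: chi(E) = (number of sheets) * chi(B).
chi(E) = 56 * (-9) = -504

-504


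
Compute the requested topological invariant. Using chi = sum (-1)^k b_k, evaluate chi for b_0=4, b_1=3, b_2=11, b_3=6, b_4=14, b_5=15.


chi = sum_k (-1)^k b_k.
= (4) + (-3) + (11) + (-6) + (14) + (-15)
= 5

5


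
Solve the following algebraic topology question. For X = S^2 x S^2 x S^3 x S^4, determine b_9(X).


Each S^d has Poincare polynomial 1 + t^d.
The product S^2 x S^2 x S^3 x S^4 has Poincare polynomial prod(1+t^d_i).
Expanding: b_0=1, b_2=2, b_3=1, b_4=2, b_5=2, b_6=2, b_7=2, b_8=1, b_9=2, b_11=1.
b_9 = 2

2


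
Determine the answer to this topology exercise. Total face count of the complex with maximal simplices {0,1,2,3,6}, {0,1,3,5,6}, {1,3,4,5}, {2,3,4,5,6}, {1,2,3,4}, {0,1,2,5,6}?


Each maximal simplex on m vertices has 2^m - 1 nonempty faces.
Take the union (dedupe shared faces).
Total distinct faces = 79

79


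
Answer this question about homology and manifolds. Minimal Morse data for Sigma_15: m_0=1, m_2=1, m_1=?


A perfect Morse function has m_k = b_k.
For Sigma_15: b_0=1, b_1=2g=30, b_2=1.
Saddles m_1 = 2g = 30

30


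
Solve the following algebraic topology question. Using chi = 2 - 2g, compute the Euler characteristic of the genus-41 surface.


For a closed orientable surface of genus g: chi = 2 - 2g.
Here g = 41.
chi = 2 - 2*41 = 2 - 82 = -80

-80


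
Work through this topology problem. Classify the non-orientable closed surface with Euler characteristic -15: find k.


chi = 2 - k for closed non-orientable surfaces with k crosscaps.
-15 = 2 - k
k = 2 - (-15) = 17

17


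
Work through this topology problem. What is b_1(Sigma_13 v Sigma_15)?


For a wedge: H_1(A v B) = H_1(A) + H_1(B).
b_1(Sigma_13) = 26, b_1(Sigma_15) = 30.
b_1 = 26 + 30 = 56

56


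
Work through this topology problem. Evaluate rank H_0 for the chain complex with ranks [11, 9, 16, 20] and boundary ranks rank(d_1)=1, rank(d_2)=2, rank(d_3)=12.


rank H_k = rank(ker d_k) - rank(im d_{k+1}).
rank(ker d_0) = rank(C_0) - rank(d_0) = 11 - 0 = 11.
rank(im d_{0+1}) = 1.
rank H_0 = 11 - 1 = 10

10


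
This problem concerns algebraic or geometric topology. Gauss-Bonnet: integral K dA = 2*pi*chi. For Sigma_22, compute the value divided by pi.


Gauss-Bonnet: integral K dA = 2*pi*chi(M).
chi(Sigma_22) = 2 - 2*22 = -42.
(integral K dA)/pi = 2*chi = 2*(-42) = -84

-84


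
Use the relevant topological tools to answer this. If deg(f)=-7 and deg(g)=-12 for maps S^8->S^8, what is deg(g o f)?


Degree is multiplicative under composition: deg(g o f) = deg(g) * deg(f).
= -12 * -7 = 84

84


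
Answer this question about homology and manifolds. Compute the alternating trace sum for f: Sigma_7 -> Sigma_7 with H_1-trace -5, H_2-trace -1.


L(f) = tr(f_0*) - tr(f_1*) + tr(f_2*).
= 1 - (-5) + (-1)
= 5

5


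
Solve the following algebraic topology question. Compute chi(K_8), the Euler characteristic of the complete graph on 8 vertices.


K_8: V = 8, E = C(8,2) = 28.
chi = V - E = 8 - 28 = -20

-20


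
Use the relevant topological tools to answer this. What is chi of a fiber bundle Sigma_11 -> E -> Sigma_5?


For a fiber bundle F -> E -> B (with CW structure): chi(E) = chi(B) * chi(F).
chi(Sigma_5) = -8, chi(Sigma_11) = -20.
chi(E) = (-8) * (-20) = 160

160


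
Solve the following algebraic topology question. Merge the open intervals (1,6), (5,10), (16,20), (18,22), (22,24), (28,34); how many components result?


Sort and merge overlapping open intervals.
Merged: (1,10), (16,22), (22,24), (28,34).
Number of components = 4

4


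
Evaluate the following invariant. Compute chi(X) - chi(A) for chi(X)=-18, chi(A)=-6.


Relative Euler characteristic: chi(X, A) = chi(X) - chi(A).
= -18 - (-6) = -12

-12


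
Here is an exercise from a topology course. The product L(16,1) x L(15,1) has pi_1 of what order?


pi_1(X x Y) = pi_1(X) x pi_1(Y).
pi_1(L(16,1)) = Z/16, pi_1(L(15,1)) = Z/15.
|Z/16 x Z/15| = 16 * 15 = 240

240


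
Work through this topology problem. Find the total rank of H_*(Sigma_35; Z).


For Sigma_35: b_0 = 1, b_1 = 2g = 70, b_2 = 1.
Total = 1 + 70 + 1 = 72

72


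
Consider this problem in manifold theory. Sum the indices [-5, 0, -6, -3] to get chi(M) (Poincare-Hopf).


Poincare-Hopf: chi(M) = sum of indices of zeros.
chi = (-5) + (0) + (-6) + (-3) = -14

-14


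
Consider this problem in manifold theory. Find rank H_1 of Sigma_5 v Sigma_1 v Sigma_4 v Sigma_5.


For a wedge X v Y: reduced H_k(X v Y) = H_k(X) + H_k(Y).
Each Sigma_g contributes b_1 = 2g.
b_1 = 10 + 2 + 8 + 10 = 30

30


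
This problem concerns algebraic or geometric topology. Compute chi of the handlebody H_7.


A genus-g handlebody deformation retracts to a wedge of g circles.
chi(vee_g S^1) = 1 - g.
chi(H_7) = 1 - 7 = -6

-6


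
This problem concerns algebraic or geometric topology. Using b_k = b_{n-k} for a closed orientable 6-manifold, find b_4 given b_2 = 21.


Poincare duality for closed orientable n-manifolds: b_k = b_{n-k}.
Here n = 6, so b_4 = b_2 = 21

21


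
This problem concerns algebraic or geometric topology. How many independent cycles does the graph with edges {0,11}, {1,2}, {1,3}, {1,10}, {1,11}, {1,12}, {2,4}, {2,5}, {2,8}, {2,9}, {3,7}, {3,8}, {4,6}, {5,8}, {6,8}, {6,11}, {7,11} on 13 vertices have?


b_1 = E - V + (number of components).
E = 17, V = 13, components = 1.
b_1 = 17 - 13 + 1 = 5

5


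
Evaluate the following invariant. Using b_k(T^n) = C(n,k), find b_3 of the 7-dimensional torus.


By the Kunneth formula, b_k(T^n) = C(n,k).
b_3(T^7) = C(7,3).
C(7,3) = 7!/(3!*4!) = 35

35


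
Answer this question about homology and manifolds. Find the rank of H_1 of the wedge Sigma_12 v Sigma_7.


For a wedge: H_1(A v B) = H_1(A) + H_1(B).
b_1(Sigma_12) = 24, b_1(Sigma_7) = 14.
b_1 = 24 + 14 = 38

38


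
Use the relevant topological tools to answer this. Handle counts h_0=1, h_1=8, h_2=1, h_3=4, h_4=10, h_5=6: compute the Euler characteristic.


Handles of index k contribute (-1)^k to chi (same as CW cells).
chi = (1) + (-8) + (1) + (-4) + (10) + (-6) = -6

-6


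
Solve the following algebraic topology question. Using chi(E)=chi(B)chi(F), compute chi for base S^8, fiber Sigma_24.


chi(S^8) = 2 (n even), chi(Sigma_24) = 2 - 2*24 = -46.
chi(E) = 2 * (-46) = -92

-92


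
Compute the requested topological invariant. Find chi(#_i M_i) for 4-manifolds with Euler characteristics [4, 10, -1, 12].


For n-manifolds: chi(A#B) = chi(A) + chi(B) - chi(S^4).
chi(S^4) = 1 + (-1)^4 = 2.
chi(#) = (sum chi_i) - (4-1)*chi(S^4) = 25 - 3*2 = 19

19


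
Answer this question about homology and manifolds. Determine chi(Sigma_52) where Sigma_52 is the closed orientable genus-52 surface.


For a closed orientable surface of genus g: chi = 2 - 2g.
Here g = 52.
chi = 2 - 2*52 = 2 - 104 = -102

-102


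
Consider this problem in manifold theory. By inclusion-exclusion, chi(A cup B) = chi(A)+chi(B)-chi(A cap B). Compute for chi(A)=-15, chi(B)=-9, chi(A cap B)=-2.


chi(A cup B) = chi(A) + chi(B) - chi(A cap B)
= -15 + (-9) - (-2)
= -22

-22


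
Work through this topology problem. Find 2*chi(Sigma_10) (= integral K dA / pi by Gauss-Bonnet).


Gauss-Bonnet: integral K dA = 2*pi*chi(M).
chi(Sigma_10) = 2 - 2*10 = -18.
(integral K dA)/pi = 2*chi = 2*(-18) = -36

-36


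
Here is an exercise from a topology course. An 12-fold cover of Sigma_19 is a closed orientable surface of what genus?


For an n-sheeted cover: chi(E) = n * chi(B).
chi(Sigma_19) = 2 - 2*19 = -36.
chi(E) = 12 * (-36) = -432.
genus(E) = (2 - chi(E))/2 = (2 - (-432))/2 = 434/2 = 217

217


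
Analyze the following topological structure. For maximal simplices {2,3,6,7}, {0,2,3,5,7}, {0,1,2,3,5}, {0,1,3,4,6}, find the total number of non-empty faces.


Each maximal simplex on m vertices has 2^m - 1 nonempty faces.
Take the union (dedupe shared faces).
Total distinct faces = 77

77


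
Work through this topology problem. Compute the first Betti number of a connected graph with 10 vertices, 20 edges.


For a connected graph: rank(pi_1) = b_1 = E - V + 1 = 1 - chi.
chi = V - E = 10 - 20 = -10.
rank = 1 - (-10) = 20 - 10 + 1 = 11

11
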